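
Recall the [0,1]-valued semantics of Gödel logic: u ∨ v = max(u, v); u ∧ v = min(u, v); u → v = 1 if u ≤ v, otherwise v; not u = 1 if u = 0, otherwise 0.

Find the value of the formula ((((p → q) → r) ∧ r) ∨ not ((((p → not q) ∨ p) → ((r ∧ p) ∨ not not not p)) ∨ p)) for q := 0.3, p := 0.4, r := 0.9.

(p → q): 0.4 > 0.3, so result = 0.3
((p → q) → r): 0.3 ≤ 0.9, so result = 1
(((p → q) → r) ∧ r) = min(1, 0.9) = 0.9
not q: Gödel ¬ of 0.3 = 0 (operand ≠ 0)
(p → not q): 0.4 > 0, so result = 0
((p → not q) ∨ p) = max(0, 0.4) = 0.4
(r ∧ p) = min(0.9, 0.4) = 0.4
not p: Gödel ¬ of 0.4 = 0 (operand ≠ 0)
not not p: Gödel ¬ of 0 = 1 (operand is 0)
not not not p: Gödel ¬ of 1 = 0 (operand ≠ 0)
((r ∧ p) ∨ not not not p) = max(0.4, 0) = 0.4
(((p → not q) ∨ p) → ((r ∧ p) ∨ not not not p)): 0.4 ≤ 0.4, so result = 1
((((p → not q) ∨ p) → ((r ∧ p) ∨ not not not p)) ∨ p) = max(1, 0.4) = 1
not ((((p → not q) ∨ p) → ((r ∧ p) ∨ not not not p)) ∨ p): Gödel ¬ of 1 = 0 (operand ≠ 0)
((((p → q) → r) ∧ r) ∨ not ((((p → not q) ∨ p) → ((r ∧ p) ∨ not not not p)) ∨ p)) = max(0.9, 0) = 0.9

0.90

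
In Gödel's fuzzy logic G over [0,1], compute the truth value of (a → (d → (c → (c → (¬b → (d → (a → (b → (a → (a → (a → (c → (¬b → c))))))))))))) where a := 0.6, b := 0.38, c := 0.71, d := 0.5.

1.00

¬b: Gödel ¬ of 0.38 = 0 (operand ≠ 0)
¬b: Gödel ¬ of 0.38 = 0 (operand ≠ 0)
(¬b → c): 0 ≤ 0.71, so result = 1
(c → (¬b → c)): 0.71 ≤ 1, so result = 1
(a → (c → (¬b → c))): 0.6 ≤ 1, so result = 1
(a → (a → (c → (¬b → c)))): 0.6 ≤ 1, so result = 1
(a → (a → (a → (c → (¬b → c))))): 0.6 ≤ 1, so result = 1
(b → (a → (a → (a → (c → (¬b → c)))))): 0.38 ≤ 1, so result = 1
(a → (b → (a → (a → (a → (c → (¬b → c))))))): 0.6 ≤ 1, so result = 1
(d → (a → (b → (a → (a → (a → (c → (¬b → c)))))))): 0.5 ≤ 1, so result = 1
(¬b → (d → (a → (b → (a → (a → (a → (c → (¬b → c))))))))): 0 ≤ 1, so result = 1
(c → (¬b → (d → (a → (b → (a → (a → (a → (c → (¬b → c)))))))))): 0.71 ≤ 1, so result = 1
(c → (c → (¬b → (d → (a → (b → (a → (a → (a → (c → (¬b → c))))))))))): 0.71 ≤ 1, so result = 1
(d → (c → (c → (¬b → (d → (a → (b → (a → (a → (a → (c → (¬b → c)))))))))))): 0.5 ≤ 1, so result = 1
(a → (d → (c → (c → (¬b → (d → (a → (b → (a → (a → (a → (c → (¬b → c))))))))))))): 0.6 ≤ 1, so result = 1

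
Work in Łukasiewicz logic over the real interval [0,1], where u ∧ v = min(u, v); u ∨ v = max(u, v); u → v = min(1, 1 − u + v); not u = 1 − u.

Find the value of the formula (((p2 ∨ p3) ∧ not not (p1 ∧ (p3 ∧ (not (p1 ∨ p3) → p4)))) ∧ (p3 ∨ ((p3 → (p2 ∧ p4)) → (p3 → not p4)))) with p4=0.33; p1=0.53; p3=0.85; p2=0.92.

(p2 ∨ p3) = max(0.92, 0.85) = 0.92
(p1 ∨ p3) = max(0.53, 0.85) = 0.85
not (p1 ∨ p3): Łukasiewicz ¬ gives 1 − 0.85 = 0.15
(not (p1 ∨ p3) → p4): min(1, 1 − 0.15 + 0.33) = 1
(p3 ∧ (not (p1 ∨ p3) → p4)) = min(0.85, 1) = 0.85
(p1 ∧ (p3 ∧ (not (p1 ∨ p3) → p4))) = min(0.53, 0.85) = 0.53
not (p1 ∧ (p3 ∧ (not (p1 ∨ p3) → p4))): Łukasiewicz ¬ gives 1 − 0.53 = 0.47
not not (p1 ∧ (p3 ∧ (not (p1 ∨ p3) → p4))): Łukasiewicz ¬ gives 1 − 0.47 = 0.53
((p2 ∨ p3) ∧ not not (p1 ∧ (p3 ∧ (not (p1 ∨ p3) → p4)))) = min(0.92, 0.53) = 0.53
(p2 ∧ p4) = min(0.92, 0.33) = 0.33
(p3 → (p2 ∧ p4)): min(1, 1 − 0.85 + 0.33) = 0.48
not p4: Łukasiewicz ¬ gives 1 − 0.33 = 0.67
(p3 → not p4): min(1, 1 − 0.85 + 0.67) = 0.82
((p3 → (p2 ∧ p4)) → (p3 → not p4)): min(1, 1 − 0.48 + 0.82) = 1
(p3 ∨ ((p3 → (p2 ∧ p4)) → (p3 → not p4))) = max(0.85, 1) = 1
(((p2 ∨ p3) ∧ not not (p1 ∧ (p3 ∧ (not (p1 ∨ p3) → p4)))) ∧ (p3 ∨ ((p3 → (p2 ∧ p4)) → (p3 → not p4)))) = min(0.53, 1) = 0.53

0.53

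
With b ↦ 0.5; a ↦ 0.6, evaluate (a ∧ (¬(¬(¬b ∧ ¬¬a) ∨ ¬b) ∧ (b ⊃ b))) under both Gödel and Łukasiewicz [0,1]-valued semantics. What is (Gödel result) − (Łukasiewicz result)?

Gödel evaluation:
  ¬b: Gödel ¬ of 0.5 = 0 (operand ≠ 0)
  ¬a: Gödel ¬ of 0.6 = 0 (operand ≠ 0)
  ¬¬a: Gödel ¬ of 0 = 1 (operand is 0)
  (¬b ∧ ¬¬a) = min(0, 1) = 0
  ¬(¬b ∧ ¬¬a): Gödel ¬ of 0 = 1 (operand is 0)
  ¬b: Gödel ¬ of 0.5 = 0 (operand ≠ 0)
  (¬(¬b ∧ ¬¬a) ∨ ¬b) = max(1, 0) = 1
  ¬(¬(¬b ∧ ¬¬a) ∨ ¬b): Gödel ¬ of 1 = 0 (operand ≠ 0)
  (b ⊃ b): 0.5 ≤ 0.5, so result = 1
  (¬(¬(¬b ∧ ¬¬a) ∨ ¬b) ∧ (b ⊃ b)) = min(0, 1) = 0
  (a ∧ (¬(¬(¬b ∧ ¬¬a) ∨ ¬b) ∧ (b ⊃ b))) = min(0.6, 0) = 0
  Gödel value = 0
Łukasiewicz evaluation:
  ¬b: Łukasiewicz ¬ gives 1 − 0.5 = 0.5
  ¬a: Łukasiewicz ¬ gives 1 − 0.6 = 0.4
  ¬¬a: Łukasiewicz ¬ gives 1 − 0.4 = 0.6
  (¬b ∧ ¬¬a) = min(0.5, 0.6) = 0.5
  ¬(¬b ∧ ¬¬a): Łukasiewicz ¬ gives 1 − 0.5 = 0.5
  ¬b: Łukasiewicz ¬ gives 1 − 0.5 = 0.5
  (¬(¬b ∧ ¬¬a) ∨ ¬b) = max(0.5, 0.5) = 0.5
  ¬(¬(¬b ∧ ¬¬a) ∨ ¬b): Łukasiewicz ¬ gives 1 − 0.5 = 0.5
  (b ⊃ b): min(1, 1 − 0.5 + 0.5) = 1
  (¬(¬(¬b ∧ ¬¬a) ∨ ¬b) ∧ (b ⊃ b)) = min(0.5, 1) = 0.5
  (a ∧ (¬(¬(¬b ∧ ¬¬a) ∨ ¬b) ∧ (b ⊃ b))) = min(0.6, 0.5) = 0.5
  Łukasiewicz value = 0.5
Difference: 0 − 0.5 = -0.50

-0.50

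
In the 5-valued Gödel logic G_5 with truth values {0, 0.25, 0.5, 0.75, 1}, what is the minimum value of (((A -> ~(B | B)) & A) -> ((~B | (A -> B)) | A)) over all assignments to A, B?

Every assignment gives 1. For instance at A = 0, B = 0:
  (B | B) = max(0, 0) = 0
  ~(B | B): Gödel ¬ of 0 = 1 (operand is 0)
  (A -> ~(B | B)): 0 ≤ 1, so result = 1
  ((A -> ~(B | B)) & A) = min(1, 0) = 0
  ~B: Gödel ¬ of 0 = 1 (operand is 0)
  (A -> B): 0 ≤ 0, so result = 1
  (~B | (A -> B)) = max(1, 1) = 1
  ((~B | (A -> B)) | A) = max(1, 0) = 1
  (((A -> ~(B | B)) & A) -> ((~B | (A -> B)) | A)): 0 ≤ 1, so result = 1
All 25 assignments give value 1 — the formula is a G_5-tautology.

1.00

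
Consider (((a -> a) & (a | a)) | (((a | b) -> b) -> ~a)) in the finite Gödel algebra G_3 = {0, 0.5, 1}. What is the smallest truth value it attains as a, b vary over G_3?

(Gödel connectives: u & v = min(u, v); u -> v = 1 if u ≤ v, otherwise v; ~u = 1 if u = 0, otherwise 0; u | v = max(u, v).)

The minimum is attained at a = 0.5, b = 0.5:
  (a -> a): 0.5 ≤ 0.5, so result = 1
  (a | a) = max(0.5, 0.5) = 0.5
  ((a -> a) & (a | a)) = min(1, 0.5) = 0.5
  (a | b) = max(0.5, 0.5) = 0.5
  ((a | b) -> b): 0.5 ≤ 0.5, so result = 1
  ~a: Gödel ¬ of 0.5 = 0 (operand ≠ 0)
  (((a | b) -> b) -> ~a): 1 > 0, so result = 0
  (((a -> a) & (a | a)) | (((a | b) -> b) -> ~a)) = max(0.5, 0) = 0.5
Checking all 9 assignments confirms none give a value below 0.50.

0.50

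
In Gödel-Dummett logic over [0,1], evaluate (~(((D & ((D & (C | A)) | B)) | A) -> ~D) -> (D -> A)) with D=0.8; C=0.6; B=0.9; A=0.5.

0.50

(C | A) = max(0.6, 0.5) = 0.6
(D & (C | A)) = min(0.8, 0.6) = 0.6
((D & (C | A)) | B) = max(0.6, 0.9) = 0.9
(D & ((D & (C | A)) | B)) = min(0.8, 0.9) = 0.8
((D & ((D & (C | A)) | B)) | A) = max(0.8, 0.5) = 0.8
~D: Gödel ¬ of 0.8 = 0 (operand ≠ 0)
(((D & ((D & (C | A)) | B)) | A) -> ~D): 0.8 > 0, so result = 0
~(((D & ((D & (C | A)) | B)) | A) -> ~D): Gödel ¬ of 0 = 1 (operand is 0)
(D -> A): 0.8 > 0.5, so result = 0.5
(~(((D & ((D & (C | A)) | B)) | A) -> ~D) -> (D -> A)): 1 > 0.5, so result = 0.5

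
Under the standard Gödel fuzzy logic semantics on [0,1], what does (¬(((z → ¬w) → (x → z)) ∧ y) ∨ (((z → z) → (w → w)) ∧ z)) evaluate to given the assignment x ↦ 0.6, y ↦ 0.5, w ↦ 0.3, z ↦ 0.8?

¬w: Gödel ¬ of 0.3 = 0 (operand ≠ 0)
(z → ¬w): 0.8 > 0, so result = 0
(x → z): 0.6 ≤ 0.8, so result = 1
((z → ¬w) → (x → z)): 0 ≤ 1, so result = 1
(((z → ¬w) → (x → z)) ∧ y) = min(1, 0.5) = 0.5
¬(((z → ¬w) → (x → z)) ∧ y): Gödel ¬ of 0.5 = 0 (operand ≠ 0)
(z → z): 0.8 ≤ 0.8, so result = 1
(w → w): 0.3 ≤ 0.3, so result = 1
((z → z) → (w → w)): 1 ≤ 1, so result = 1
(((z → z) → (w → w)) ∧ z) = min(1, 0.8) = 0.8
(¬(((z → ¬w) → (x → z)) ∧ y) ∨ (((z → z) → (w → w)) ∧ z)) = max(0, 0.8) = 0.8

0.80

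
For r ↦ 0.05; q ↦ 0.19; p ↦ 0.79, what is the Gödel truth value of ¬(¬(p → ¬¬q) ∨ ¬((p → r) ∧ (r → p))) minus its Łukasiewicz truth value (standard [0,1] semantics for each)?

0.74

Gödel evaluation:
  ¬q: Gödel ¬ of 0.19 = 0 (operand ≠ 0)
  ¬¬q: Gödel ¬ of 0 = 1 (operand is 0)
  (p → ¬¬q): 0.79 ≤ 1, so result = 1
  ¬(p → ¬¬q): Gödel ¬ of 1 = 0 (operand ≠ 0)
  (p → r): 0.79 > 0.05, so result = 0.05
  (r → p): 0.05 ≤ 0.79, so result = 1
  ((p → r) ∧ (r → p)) = min(0.05, 1) = 0.05
  ¬((p → r) ∧ (r → p)): Gödel ¬ of 0.05 = 0 (operand ≠ 0)
  (¬(p → ¬¬q) ∨ ¬((p → r) ∧ (r → p))) = max(0, 0) = 0
  ¬(¬(p → ¬¬q) ∨ ¬((p → r) ∧ (r → p))): Gödel ¬ of 0 = 1 (operand is 0)
  Gödel value = 1
Łukasiewicz evaluation:
  ¬q: Łukasiewicz ¬ gives 1 − 0.19 = 0.81
  ¬¬q: Łukasiewicz ¬ gives 1 − 0.81 = 0.19
  (p → ¬¬q): min(1, 1 − 0.79 + 0.19) = 0.4
  ¬(p → ¬¬q): Łukasiewicz ¬ gives 1 − 0.4 = 0.6
  (p → r): min(1, 1 − 0.79 + 0.05) = 0.26
  (r → p): min(1, 1 − 0.05 + 0.79) = 1
  ((p → r) ∧ (r → p)) = min(0.26, 1) = 0.26
  ¬((p → r) ∧ (r → p)): Łukasiewicz ¬ gives 1 − 0.26 = 0.74
  (¬(p → ¬¬q) ∨ ¬((p → r) ∧ (r → p))) = max(0.6, 0.74) = 0.74
  ¬(¬(p → ¬¬q) ∨ ¬((p → r) ∧ (r → p))): Łukasiewicz ¬ gives 1 − 0.74 = 0.26
  Łukasiewicz value = 0.26
Difference: 1 − 0.26 = 0.74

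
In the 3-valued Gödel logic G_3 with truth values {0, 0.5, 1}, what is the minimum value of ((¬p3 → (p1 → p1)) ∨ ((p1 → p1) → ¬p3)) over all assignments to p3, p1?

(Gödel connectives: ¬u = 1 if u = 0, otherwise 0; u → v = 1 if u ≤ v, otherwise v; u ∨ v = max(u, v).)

1.00

Every assignment gives 1. For instance at p3 = 0, p1 = 0:
  ¬p3: Gödel ¬ of 0 = 1 (operand is 0)
  (p1 → p1): 0 ≤ 0, so result = 1
  (¬p3 → (p1 → p1)): 1 ≤ 1, so result = 1
  (p1 → p1): 0 ≤ 0, so result = 1
  ¬p3: Gödel ¬ of 0 = 1 (operand is 0)
  ((p1 → p1) → ¬p3): 1 ≤ 1, so result = 1
  ((¬p3 → (p1 → p1)) ∨ ((p1 → p1) → ¬p3)) = max(1, 1) = 1
All 9 assignments give value 1 — the formula is a G_3-tautology.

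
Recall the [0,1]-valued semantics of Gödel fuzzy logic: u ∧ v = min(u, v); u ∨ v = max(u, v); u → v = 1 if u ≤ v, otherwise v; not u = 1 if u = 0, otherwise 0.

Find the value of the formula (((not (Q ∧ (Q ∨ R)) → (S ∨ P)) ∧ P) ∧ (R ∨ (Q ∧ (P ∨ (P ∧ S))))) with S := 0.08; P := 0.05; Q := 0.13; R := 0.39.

(Q ∨ R) = max(0.13, 0.39) = 0.39
(Q ∧ (Q ∨ R)) = min(0.13, 0.39) = 0.13
not (Q ∧ (Q ∨ R)): Gödel ¬ of 0.13 = 0 (operand ≠ 0)
(S ∨ P) = max(0.08, 0.05) = 0.08
(not (Q ∧ (Q ∨ R)) → (S ∨ P)): 0 ≤ 0.08, so result = 1
((not (Q ∧ (Q ∨ R)) → (S ∨ P)) ∧ P) = min(1, 0.05) = 0.05
(P ∧ S) = min(0.05, 0.08) = 0.05
(P ∨ (P ∧ S)) = max(0.05, 0.05) = 0.05
(Q ∧ (P ∨ (P ∧ S))) = min(0.13, 0.05) = 0.05
(R ∨ (Q ∧ (P ∨ (P ∧ S)))) = max(0.39, 0.05) = 0.39
(((not (Q ∧ (Q ∨ R)) → (S ∨ P)) ∧ P) ∧ (R ∨ (Q ∧ (P ∨ (P ∧ S))))) = min(0.05, 0.39) = 0.05

0.05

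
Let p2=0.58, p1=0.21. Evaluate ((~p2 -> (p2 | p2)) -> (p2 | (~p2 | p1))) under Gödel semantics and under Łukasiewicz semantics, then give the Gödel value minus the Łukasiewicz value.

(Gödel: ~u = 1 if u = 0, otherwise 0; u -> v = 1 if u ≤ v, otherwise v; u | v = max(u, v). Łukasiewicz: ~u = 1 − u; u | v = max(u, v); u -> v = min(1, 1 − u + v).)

Gödel evaluation:
  ~p2: Gödel ¬ of 0.58 = 0 (operand ≠ 0)
  (p2 | p2) = max(0.58, 0.58) = 0.58
  (~p2 -> (p2 | p2)): 0 ≤ 0.58, so result = 1
  ~p2: Gödel ¬ of 0.58 = 0 (operand ≠ 0)
  (~p2 | p1) = max(0, 0.21) = 0.21
  (p2 | (~p2 | p1)) = max(0.58, 0.21) = 0.58
  ((~p2 -> (p2 | p2)) -> (p2 | (~p2 | p1))): 1 > 0.58, so result = 0.58
  Gödel value = 0.58
Łukasiewicz evaluation:
  ~p2: Łukasiewicz ¬ gives 1 − 0.58 = 0.42
  (p2 | p2) = max(0.58, 0.58) = 0.58
  (~p2 -> (p2 | p2)): min(1, 1 − 0.42 + 0.58) = 1
  ~p2: Łukasiewicz ¬ gives 1 − 0.58 = 0.42
  (~p2 | p1) = max(0.42, 0.21) = 0.42
  (p2 | (~p2 | p1)) = max(0.58, 0.42) = 0.58
  ((~p2 -> (p2 | p2)) -> (p2 | (~p2 | p1))): min(1, 1 − 1 + 0.58) = 0.58
  Łukasiewicz value = 0.58
Difference: 0.58 − 0.58 = 0.00

0.00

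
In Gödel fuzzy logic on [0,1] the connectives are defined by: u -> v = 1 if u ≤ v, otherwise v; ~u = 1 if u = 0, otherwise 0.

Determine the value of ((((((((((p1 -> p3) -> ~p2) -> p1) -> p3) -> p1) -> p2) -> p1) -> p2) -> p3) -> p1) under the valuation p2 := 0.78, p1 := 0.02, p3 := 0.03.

0.02

(p1 -> p3): 0.02 ≤ 0.03, so result = 1
~p2: Gödel ¬ of 0.78 = 0 (operand ≠ 0)
((p1 -> p3) -> ~p2): 1 > 0, so result = 0
(((p1 -> p3) -> ~p2) -> p1): 0 ≤ 0.02, so result = 1
((((p1 -> p3) -> ~p2) -> p1) -> p3): 1 > 0.03, so result = 0.03
(((((p1 -> p3) -> ~p2) -> p1) -> p3) -> p1): 0.03 > 0.02, so result = 0.02
((((((p1 -> p3) -> ~p2) -> p1) -> p3) -> p1) -> p2): 0.02 ≤ 0.78, so result = 1
(((((((p1 -> p3) -> ~p2) -> p1) -> p3) -> p1) -> p2) -> p1): 1 > 0.02, so result = 0.02
((((((((p1 -> p3) -> ~p2) -> p1) -> p3) -> p1) -> p2) -> p1) -> p2): 0.02 ≤ 0.78, so result = 1
(((((((((p1 -> p3) -> ~p2) -> p1) -> p3) -> p1) -> p2) -> p1) -> p2) -> p3): 1 > 0.03, so result = 0.03
((((((((((p1 -> p3) -> ~p2) -> p1) -> p3) -> p1) -> p2) -> p1) -> p2) -> p3) -> p1): 0.03 > 0.02, so result = 0.02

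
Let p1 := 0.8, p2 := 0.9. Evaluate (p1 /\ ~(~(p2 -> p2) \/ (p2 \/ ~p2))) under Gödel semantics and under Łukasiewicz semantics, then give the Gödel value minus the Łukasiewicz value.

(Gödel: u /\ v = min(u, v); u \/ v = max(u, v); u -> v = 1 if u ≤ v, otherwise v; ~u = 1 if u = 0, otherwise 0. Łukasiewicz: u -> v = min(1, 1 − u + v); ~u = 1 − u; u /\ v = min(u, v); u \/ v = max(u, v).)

-0.10

Gödel evaluation:
  (p2 -> p2): 0.9 ≤ 0.9, so result = 1
  ~(p2 -> p2): Gödel ¬ of 1 = 0 (operand ≠ 0)
  ~p2: Gödel ¬ of 0.9 = 0 (operand ≠ 0)
  (p2 \/ ~p2) = max(0.9, 0) = 0.9
  (~(p2 -> p2) \/ (p2 \/ ~p2)) = max(0, 0.9) = 0.9
  ~(~(p2 -> p2) \/ (p2 \/ ~p2)): Gödel ¬ of 0.9 = 0 (operand ≠ 0)
  (p1 /\ ~(~(p2 -> p2) \/ (p2 \/ ~p2))) = min(0.8, 0) = 0
  Gödel value = 0
Łukasiewicz evaluation:
  (p2 -> p2): min(1, 1 − 0.9 + 0.9) = 1
  ~(p2 -> p2): Łukasiewicz ¬ gives 1 − 1 = 0
  ~p2: Łukasiewicz ¬ gives 1 − 0.9 = 0.1
  (p2 \/ ~p2) = max(0.9, 0.1) = 0.9
  (~(p2 -> p2) \/ (p2 \/ ~p2)) = max(0, 0.9) = 0.9
  ~(~(p2 -> p2) \/ (p2 \/ ~p2)): Łukasiewicz ¬ gives 1 − 0.9 = 0.1
  (p1 /\ ~(~(p2 -> p2) \/ (p2 \/ ~p2))) = min(0.8, 0.1) = 0.1
  Łukasiewicz value = 0.1
Difference: 0 − 0.1 = -0.10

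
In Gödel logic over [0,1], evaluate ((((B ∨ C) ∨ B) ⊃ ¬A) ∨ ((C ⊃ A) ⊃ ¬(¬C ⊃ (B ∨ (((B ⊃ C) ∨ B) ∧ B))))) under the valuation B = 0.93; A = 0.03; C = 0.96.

(B ∨ C) = max(0.93, 0.96) = 0.96
((B ∨ C) ∨ B) = max(0.96, 0.93) = 0.96
¬A: Gödel ¬ of 0.03 = 0 (operand ≠ 0)
(((B ∨ C) ∨ B) ⊃ ¬A): 0.96 > 0, so result = 0
(C ⊃ A): 0.96 > 0.03, so result = 0.03
¬C: Gödel ¬ of 0.96 = 0 (operand ≠ 0)
(B ⊃ C): 0.93 ≤ 0.96, so result = 1
((B ⊃ C) ∨ B) = max(1, 0.93) = 1
(((B ⊃ C) ∨ B) ∧ B) = min(1, 0.93) = 0.93
(B ∨ (((B ⊃ C) ∨ B) ∧ B)) = max(0.93, 0.93) = 0.93
(¬C ⊃ (B ∨ (((B ⊃ C) ∨ B) ∧ B))): 0 ≤ 0.93, so result = 1
¬(¬C ⊃ (B ∨ (((B ⊃ C) ∨ B) ∧ B))): Gödel ¬ of 1 = 0 (operand ≠ 0)
((C ⊃ A) ⊃ ¬(¬C ⊃ (B ∨ (((B ⊃ C) ∨ B) ∧ B)))): 0.03 > 0, so result = 0
((((B ∨ C) ∨ B) ⊃ ¬A) ∨ ((C ⊃ A) ⊃ ¬(¬C ⊃ (B ∨ (((B ⊃ C) ∨ B) ∧ B))))) = max(0, 0) = 0

0.00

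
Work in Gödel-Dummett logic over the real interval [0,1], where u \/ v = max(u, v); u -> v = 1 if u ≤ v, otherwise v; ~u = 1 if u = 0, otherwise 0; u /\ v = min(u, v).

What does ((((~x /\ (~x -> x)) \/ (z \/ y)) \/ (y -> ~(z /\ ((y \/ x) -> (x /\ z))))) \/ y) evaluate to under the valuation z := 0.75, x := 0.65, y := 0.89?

0.89

~x: Gödel ¬ of 0.65 = 0 (operand ≠ 0)
~x: Gödel ¬ of 0.65 = 0 (operand ≠ 0)
(~x -> x): 0 ≤ 0.65, so result = 1
(~x /\ (~x -> x)) = min(0, 1) = 0
(z \/ y) = max(0.75, 0.89) = 0.89
((~x /\ (~x -> x)) \/ (z \/ y)) = max(0, 0.89) = 0.89
(y \/ x) = max(0.89, 0.65) = 0.89
(x /\ z) = min(0.65, 0.75) = 0.65
((y \/ x) -> (x /\ z)): 0.89 > 0.65, so result = 0.65
(z /\ ((y \/ x) -> (x /\ z))) = min(0.75, 0.65) = 0.65
~(z /\ ((y \/ x) -> (x /\ z))): Gödel ¬ of 0.65 = 0 (operand ≠ 0)
(y -> ~(z /\ ((y \/ x) -> (x /\ z)))): 0.89 > 0, so result = 0
(((~x /\ (~x -> x)) \/ (z \/ y)) \/ (y -> ~(z /\ ((y \/ x) -> (x /\ z))))) = max(0.89, 0) = 0.89
((((~x /\ (~x -> x)) \/ (z \/ y)) \/ (y -> ~(z /\ ((y \/ x) -> (x /\ z))))) \/ y) = max(0.89, 0.89) = 0.89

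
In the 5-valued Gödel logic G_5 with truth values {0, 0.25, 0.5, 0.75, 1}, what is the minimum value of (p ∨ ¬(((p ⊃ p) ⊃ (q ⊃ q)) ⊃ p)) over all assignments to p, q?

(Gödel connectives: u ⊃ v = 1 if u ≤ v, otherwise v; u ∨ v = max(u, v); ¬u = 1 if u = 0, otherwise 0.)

The minimum is attained at p = 0.25, q = 0:
  (p ⊃ p): 0.25 ≤ 0.25, so result = 1
  (q ⊃ q): 0 ≤ 0, so result = 1
  ((p ⊃ p) ⊃ (q ⊃ q)): 1 ≤ 1, so result = 1
  (((p ⊃ p) ⊃ (q ⊃ q)) ⊃ p): 1 > 0.25, so result = 0.25
  ¬(((p ⊃ p) ⊃ (q ⊃ q)) ⊃ p): Gödel ¬ of 0.25 = 0 (operand ≠ 0)
  (p ∨ ¬(((p ⊃ p) ⊃ (q ⊃ q)) ⊃ p)) = max(0.25, 0) = 0.25
Checking all 25 assignments confirms none give a value below 0.25.

0.25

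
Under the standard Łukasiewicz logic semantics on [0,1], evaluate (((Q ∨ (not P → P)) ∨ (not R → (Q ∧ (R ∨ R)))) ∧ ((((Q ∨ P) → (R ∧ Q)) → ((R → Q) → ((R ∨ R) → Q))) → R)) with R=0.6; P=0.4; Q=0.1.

not P: Łukasiewicz ¬ gives 1 − 0.4 = 0.6
(not P → P): min(1, 1 − 0.6 + 0.4) = 0.8
(Q ∨ (not P → P)) = max(0.1, 0.8) = 0.8
not R: Łukasiewicz ¬ gives 1 − 0.6 = 0.4
(R ∨ R) = max(0.6, 0.6) = 0.6
(Q ∧ (R ∨ R)) = min(0.1, 0.6) = 0.1
(not R → (Q ∧ (R ∨ R))): min(1, 1 − 0.4 + 0.1) = 0.7
((Q ∨ (not P → P)) ∨ (not R → (Q ∧ (R ∨ R)))) = max(0.8, 0.7) = 0.8
(Q ∨ P) = max(0.1, 0.4) = 0.4
(R ∧ Q) = min(0.6, 0.1) = 0.1
((Q ∨ P) → (R ∧ Q)): min(1, 1 − 0.4 + 0.1) = 0.7
(R → Q): min(1, 1 − 0.6 + 0.1) = 0.5
(R ∨ R) = max(0.6, 0.6) = 0.6
((R ∨ R) → Q): min(1, 1 − 0.6 + 0.1) = 0.5
((R → Q) → ((R ∨ R) → Q)): min(1, 1 − 0.5 + 0.5) = 1
(((Q ∨ P) → (R ∧ Q)) → ((R → Q) → ((R ∨ R) → Q))): min(1, 1 − 0.7 + 1) = 1
((((Q ∨ P) → (R ∧ Q)) → ((R → Q) → ((R ∨ R) → Q))) → R): min(1, 1 − 1 + 0.6) = 0.6
(((Q ∨ (not P → P)) ∨ (not R → (Q ∧ (R ∨ R)))) ∧ ((((Q ∨ P) → (R ∧ Q)) → ((R → Q) → ((R ∨ R) → Q))) → R)) = min(0.8, 0.6) = 0.6

0.60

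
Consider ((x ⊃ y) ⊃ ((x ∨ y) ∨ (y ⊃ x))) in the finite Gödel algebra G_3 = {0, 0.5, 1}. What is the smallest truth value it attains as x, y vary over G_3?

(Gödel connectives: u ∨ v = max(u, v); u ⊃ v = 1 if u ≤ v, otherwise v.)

The minimum is attained at x = 0, y = 0.5:
  (x ⊃ y): 0 ≤ 0.5, so result = 1
  (x ∨ y) = max(0, 0.5) = 0.5
  (y ⊃ x): 0.5 > 0, so result = 0
  ((x ∨ y) ∨ (y ⊃ x)) = max(0.5, 0) = 0.5
  ((x ⊃ y) ⊃ ((x ∨ y) ∨ (y ⊃ x))): 1 > 0.5, so result = 0.5
Checking all 9 assignments confirms none give a value below 0.50.

0.50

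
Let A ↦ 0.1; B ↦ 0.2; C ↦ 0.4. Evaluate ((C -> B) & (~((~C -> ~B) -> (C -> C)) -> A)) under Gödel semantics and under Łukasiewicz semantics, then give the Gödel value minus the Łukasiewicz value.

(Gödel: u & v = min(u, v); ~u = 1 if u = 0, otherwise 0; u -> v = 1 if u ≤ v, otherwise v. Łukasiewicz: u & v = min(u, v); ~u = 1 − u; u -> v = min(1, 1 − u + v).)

-0.60

Gödel evaluation:
  (C -> B): 0.4 > 0.2, so result = 0.2
  ~C: Gödel ¬ of 0.4 = 0 (operand ≠ 0)
  ~B: Gödel ¬ of 0.2 = 0 (operand ≠ 0)
  (~C -> ~B): 0 ≤ 0, so result = 1
  (C -> C): 0.4 ≤ 0.4, so result = 1
  ((~C -> ~B) -> (C -> C)): 1 ≤ 1, so result = 1
  ~((~C -> ~B) -> (C -> C)): Gödel ¬ of 1 = 0 (operand ≠ 0)
  (~((~C -> ~B) -> (C -> C)) -> A): 0 ≤ 0.1, so result = 1
  ((C -> B) & (~((~C -> ~B) -> (C -> C)) -> A)) = min(0.2, 1) = 0.2
  Gödel value = 0.2
Łukasiewicz evaluation:
  (C -> B): min(1, 1 − 0.4 + 0.2) = 0.8
  ~C: Łukasiewicz ¬ gives 1 − 0.4 = 0.6
  ~B: Łukasiewicz ¬ gives 1 − 0.2 = 0.8
  (~C -> ~B): min(1, 1 − 0.6 + 0.8) = 1
  (C -> C): min(1, 1 − 0.4 + 0.4) = 1
  ((~C -> ~B) -> (C -> C)): min(1, 1 − 1 + 1) = 1
  ~((~C -> ~B) -> (C -> C)): Łukasiewicz ¬ gives 1 − 1 = 0
  (~((~C -> ~B) -> (C -> C)) -> A): min(1, 1 − 0 + 0.1) = 1
  ((C -> B) & (~((~C -> ~B) -> (C -> C)) -> A)) = min(0.8, 1) = 0.8
  Łukasiewicz value = 0.8
Difference: 0.2 − 0.8 = -0.60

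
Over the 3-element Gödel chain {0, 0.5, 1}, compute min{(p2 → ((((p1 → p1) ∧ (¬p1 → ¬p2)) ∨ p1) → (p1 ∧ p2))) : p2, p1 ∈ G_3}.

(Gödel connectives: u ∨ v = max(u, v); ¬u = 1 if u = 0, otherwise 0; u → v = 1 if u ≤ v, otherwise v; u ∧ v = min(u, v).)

0.50

The minimum is attained at p2 = 1, p1 = 0.5:
  (p1 → p1): 0.5 ≤ 0.5, so result = 1
  ¬p1: Gödel ¬ of 0.5 = 0 (operand ≠ 0)
  ¬p2: Gödel ¬ of 1 = 0 (operand ≠ 0)
  (¬p1 → ¬p2): 0 ≤ 0, so result = 1
  ((p1 → p1) ∧ (¬p1 → ¬p2)) = min(1, 1) = 1
  (((p1 → p1) ∧ (¬p1 → ¬p2)) ∨ p1) = max(1, 0.5) = 1
  (p1 ∧ p2) = min(0.5, 1) = 0.5
  ((((p1 → p1) ∧ (¬p1 → ¬p2)) ∨ p1) → (p1 ∧ p2)): 1 > 0.5, so result = 0.5
  (p2 → ((((p1 → p1) ∧ (¬p1 → ¬p2)) ∨ p1) → (p1 ∧ p2))): 1 > 0.5, so result = 0.5
Checking all 9 assignments confirms none give a value below 0.50.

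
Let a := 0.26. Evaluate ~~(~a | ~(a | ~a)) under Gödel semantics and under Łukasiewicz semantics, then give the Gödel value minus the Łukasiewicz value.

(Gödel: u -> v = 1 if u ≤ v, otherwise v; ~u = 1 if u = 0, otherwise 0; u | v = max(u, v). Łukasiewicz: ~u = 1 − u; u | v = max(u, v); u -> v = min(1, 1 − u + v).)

Gödel evaluation:
  ~a: Gödel ¬ of 0.26 = 0 (operand ≠ 0)
  ~a: Gödel ¬ of 0.26 = 0 (operand ≠ 0)
  (a | ~a) = max(0.26, 0) = 0.26
  ~(a | ~a): Gödel ¬ of 0.26 = 0 (operand ≠ 0)
  (~a | ~(a | ~a)) = max(0, 0) = 0
  ~(~a | ~(a | ~a)): Gödel ¬ of 0 = 1 (operand is 0)
  ~~(~a | ~(a | ~a)): Gödel ¬ of 1 = 0 (operand ≠ 0)
  Gödel value = 0
Łukasiewicz evaluation:
  ~a: Łukasiewicz ¬ gives 1 − 0.26 = 0.74
  ~a: Łukasiewicz ¬ gives 1 − 0.26 = 0.74
  (a | ~a) = max(0.26, 0.74) = 0.74
  ~(a | ~a): Łukasiewicz ¬ gives 1 − 0.74 = 0.26
  (~a | ~(a | ~a)) = max(0.74, 0.26) = 0.74
  ~(~a | ~(a | ~a)): Łukasiewicz ¬ gives 1 − 0.74 = 0.26
  ~~(~a | ~(a | ~a)): Łukasiewicz ¬ gives 1 − 0.26 = 0.74
  Łukasiewicz value = 0.74
Difference: 0 − 0.74 = -0.74

-0.74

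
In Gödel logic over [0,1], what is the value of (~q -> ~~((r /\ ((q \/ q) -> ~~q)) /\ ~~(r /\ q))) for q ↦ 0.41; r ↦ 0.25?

~q: Gödel ¬ of 0.41 = 0 (operand ≠ 0)
(q \/ q) = max(0.41, 0.41) = 0.41
~q: Gödel ¬ of 0.41 = 0 (operand ≠ 0)
~~q: Gödel ¬ of 0 = 1 (operand is 0)
((q \/ q) -> ~~q): 0.41 ≤ 1, so result = 1
(r /\ ((q \/ q) -> ~~q)) = min(0.25, 1) = 0.25
(r /\ q) = min(0.25, 0.41) = 0.25
~(r /\ q): Gödel ¬ of 0.25 = 0 (operand ≠ 0)
~~(r /\ q): Gödel ¬ of 0 = 1 (operand is 0)
((r /\ ((q \/ q) -> ~~q)) /\ ~~(r /\ q)) = min(0.25, 1) = 0.25
~((r /\ ((q \/ q) -> ~~q)) /\ ~~(r /\ q)): Gödel ¬ of 0.25 = 0 (operand ≠ 0)
~~((r /\ ((q \/ q) -> ~~q)) /\ ~~(r /\ q)): Gödel ¬ of 0 = 1 (operand is 0)
(~q -> ~~((r /\ ((q \/ q) -> ~~q)) /\ ~~(r /\ q))): 0 ≤ 1, so result = 1

1.00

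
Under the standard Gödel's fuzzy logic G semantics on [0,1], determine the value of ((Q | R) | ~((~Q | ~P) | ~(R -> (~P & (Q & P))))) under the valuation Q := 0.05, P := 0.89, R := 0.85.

0.85

(Q | R) = max(0.05, 0.85) = 0.85
~Q: Gödel ¬ of 0.05 = 0 (operand ≠ 0)
~P: Gödel ¬ of 0.89 = 0 (operand ≠ 0)
(~Q | ~P) = max(0, 0) = 0
~P: Gödel ¬ of 0.89 = 0 (operand ≠ 0)
(Q & P) = min(0.05, 0.89) = 0.05
(~P & (Q & P)) = min(0, 0.05) = 0
(R -> (~P & (Q & P))): 0.85 > 0, so result = 0
~(R -> (~P & (Q & P))): Gödel ¬ of 0 = 1 (operand is 0)
((~Q | ~P) | ~(R -> (~P & (Q & P)))) = max(0, 1) = 1
~((~Q | ~P) | ~(R -> (~P & (Q & P)))): Gödel ¬ of 1 = 0 (operand ≠ 0)
((Q | R) | ~((~Q | ~P) | ~(R -> (~P & (Q & P))))) = max(0.85, 0) = 0.85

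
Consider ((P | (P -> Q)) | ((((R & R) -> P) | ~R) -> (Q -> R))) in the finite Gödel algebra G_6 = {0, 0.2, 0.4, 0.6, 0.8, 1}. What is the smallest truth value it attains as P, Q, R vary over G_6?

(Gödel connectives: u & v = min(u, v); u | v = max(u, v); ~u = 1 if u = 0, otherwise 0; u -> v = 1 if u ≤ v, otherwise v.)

0.40

The minimum is attained at P = 0.4, Q = 0.2, R = 0:
  (P -> Q): 0.4 > 0.2, so result = 0.2
  (P | (P -> Q)) = max(0.4, 0.2) = 0.4
  (R & R) = min(0, 0) = 0
  ((R & R) -> P): 0 ≤ 0.4, so result = 1
  ~R: Gödel ¬ of 0 = 1 (operand is 0)
  (((R & R) -> P) | ~R) = max(1, 1) = 1
  (Q -> R): 0.2 > 0, so result = 0
  ((((R & R) -> P) | ~R) -> (Q -> R)): 1 > 0, so result = 0
  ((P | (P -> Q)) | ((((R & R) -> P) | ~R) -> (Q -> R))) = max(0.4, 0) = 0.4
Checking all 216 assignments confirms none give a value below 0.40.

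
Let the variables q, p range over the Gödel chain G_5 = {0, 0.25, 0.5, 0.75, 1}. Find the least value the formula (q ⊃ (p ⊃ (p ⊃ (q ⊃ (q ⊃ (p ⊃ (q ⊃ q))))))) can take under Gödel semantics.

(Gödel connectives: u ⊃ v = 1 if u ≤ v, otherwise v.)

1.00

Every assignment gives 1. For instance at q = 0, p = 0:
  (q ⊃ q): 0 ≤ 0, so result = 1
  (p ⊃ (q ⊃ q)): 0 ≤ 1, so result = 1
  (q ⊃ (p ⊃ (q ⊃ q))): 0 ≤ 1, so result = 1
  (q ⊃ (q ⊃ (p ⊃ (q ⊃ q)))): 0 ≤ 1, so result = 1
  (p ⊃ (q ⊃ (q ⊃ (p ⊃ (q ⊃ q))))): 0 ≤ 1, so result = 1
  (p ⊃ (p ⊃ (q ⊃ (q ⊃ (p ⊃ (q ⊃ q)))))): 0 ≤ 1, so result = 1
  (q ⊃ (p ⊃ (p ⊃ (q ⊃ (q ⊃ (p ⊃ (q ⊃ q))))))): 0 ≤ 1, so result = 1
All 25 assignments give value 1 — the formula is a G_5-tautology.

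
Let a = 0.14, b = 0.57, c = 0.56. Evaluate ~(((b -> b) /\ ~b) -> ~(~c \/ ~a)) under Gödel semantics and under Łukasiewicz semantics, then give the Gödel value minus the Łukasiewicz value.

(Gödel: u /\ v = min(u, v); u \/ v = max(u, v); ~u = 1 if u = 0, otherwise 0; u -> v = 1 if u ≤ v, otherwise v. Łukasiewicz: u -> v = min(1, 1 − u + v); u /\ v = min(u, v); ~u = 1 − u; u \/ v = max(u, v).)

Gödel evaluation:
  (b -> b): 0.57 ≤ 0.57, so result = 1
  ~b: Gödel ¬ of 0.57 = 0 (operand ≠ 0)
  ((b -> b) /\ ~b) = min(1, 0) = 0
  ~c: Gödel ¬ of 0.56 = 0 (operand ≠ 0)
  ~a: Gödel ¬ of 0.14 = 0 (operand ≠ 0)
  (~c \/ ~a) = max(0, 0) = 0
  ~(~c \/ ~a): Gödel ¬ of 0 = 1 (operand is 0)
  (((b -> b) /\ ~b) -> ~(~c \/ ~a)): 0 ≤ 1, so result = 1
  ~(((b -> b) /\ ~b) -> ~(~c \/ ~a)): Gödel ¬ of 1 = 0 (operand ≠ 0)
  Gödel value = 0
Łukasiewicz evaluation:
  (b -> b): min(1, 1 − 0.57 + 0.57) = 1
  ~b: Łukasiewicz ¬ gives 1 − 0.57 = 0.43
  ((b -> b) /\ ~b) = min(1, 0.43) = 0.43
  ~c: Łukasiewicz ¬ gives 1 − 0.56 = 0.44
  ~a: Łukasiewicz ¬ gives 1 − 0.14 = 0.86
  (~c \/ ~a) = max(0.44, 0.86) = 0.86
  ~(~c \/ ~a): Łukasiewicz ¬ gives 1 − 0.86 = 0.14
  (((b -> b) /\ ~b) -> ~(~c \/ ~a)): min(1, 1 − 0.43 + 0.14) = 0.71
  ~(((b -> b) /\ ~b) -> ~(~c \/ ~a)): Łukasiewicz ¬ gives 1 − 0.71 = 0.29
  Łukasiewicz value = 0.29
Difference: 0 − 0.29 = -0.29

-0.29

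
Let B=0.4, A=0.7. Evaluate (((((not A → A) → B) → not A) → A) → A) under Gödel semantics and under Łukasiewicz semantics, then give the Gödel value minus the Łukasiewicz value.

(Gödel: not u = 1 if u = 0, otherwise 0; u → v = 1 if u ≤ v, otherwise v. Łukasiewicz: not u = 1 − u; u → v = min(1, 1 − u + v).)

Gödel evaluation:
  not A: Gödel ¬ of 0.7 = 0 (operand ≠ 0)
  (not A → A): 0 ≤ 0.7, so result = 1
  ((not A → A) → B): 1 > 0.4, so result = 0.4
  not A: Gödel ¬ of 0.7 = 0 (operand ≠ 0)
  (((not A → A) → B) → not A): 0.4 > 0, so result = 0
  ((((not A → A) → B) → not A) → A): 0 ≤ 0.7, so result = 1
  (((((not A → A) → B) → not A) → A) → A): 1 > 0.7, so result = 0.7
  Gödel value = 0.7
Łukasiewicz evaluation:
  not A: Łukasiewicz ¬ gives 1 − 0.7 = 0.3
  (not A → A): min(1, 1 − 0.3 + 0.7) = 1
  ((not A → A) → B): min(1, 1 − 1 + 0.4) = 0.4
  not A: Łukasiewicz ¬ gives 1 − 0.7 = 0.3
  (((not A → A) → B) → not A): min(1, 1 − 0.4 + 0.3) = 0.9
  ((((not A → A) → B) → not A) → A): min(1, 1 − 0.9 + 0.7) = 0.8
  (((((not A → A) → B) → not A) → A) → A): min(1, 1 − 0.8 + 0.7) = 0.9
  Łukasiewicz value = 0.9
Difference: 0.7 − 0.9 = -0.20

-0.20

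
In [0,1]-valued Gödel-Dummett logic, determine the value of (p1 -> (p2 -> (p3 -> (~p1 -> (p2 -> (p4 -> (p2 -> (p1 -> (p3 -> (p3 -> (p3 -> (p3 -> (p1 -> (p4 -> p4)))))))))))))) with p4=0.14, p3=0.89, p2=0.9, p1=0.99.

1.00

~p1: Gödel ¬ of 0.99 = 0 (operand ≠ 0)
(p4 -> p4): 0.14 ≤ 0.14, so result = 1
(p1 -> (p4 -> p4)): 0.99 ≤ 1, so result = 1
(p3 -> (p1 -> (p4 -> p4))): 0.89 ≤ 1, so result = 1
(p3 -> (p3 -> (p1 -> (p4 -> p4)))): 0.89 ≤ 1, so result = 1
(p3 -> (p3 -> (p3 -> (p1 -> (p4 -> p4))))): 0.89 ≤ 1, so result = 1
(p3 -> (p3 -> (p3 -> (p3 -> (p1 -> (p4 -> p4)))))): 0.89 ≤ 1, so result = 1
(p1 -> (p3 -> (p3 -> (p3 -> (p3 -> (p1 -> (p4 -> p4))))))): 0.99 ≤ 1, so result = 1
(p2 -> (p1 -> (p3 -> (p3 -> (p3 -> (p3 -> (p1 -> (p4 -> p4)))))))): 0.9 ≤ 1, so result = 1
(p4 -> (p2 -> (p1 -> (p3 -> (p3 -> (p3 -> (p3 -> (p1 -> (p4 -> p4))))))))): 0.14 ≤ 1, so result = 1
(p2 -> (p4 -> (p2 -> (p1 -> (p3 -> (p3 -> (p3 -> (p3 -> (p1 -> (p4 -> p4)))))))))): 0.9 ≤ 1, so result = 1
(~p1 -> (p2 -> (p4 -> (p2 -> (p1 -> (p3 -> (p3 -> (p3 -> (p3 -> (p1 -> (p4 -> p4))))))))))): 0 ≤ 1, so result = 1
(p3 -> (~p1 -> (p2 -> (p4 -> (p2 -> (p1 -> (p3 -> (p3 -> (p3 -> (p3 -> (p1 -> (p4 -> p4)))))))))))): 0.89 ≤ 1, so result = 1
(p2 -> (p3 -> (~p1 -> (p2 -> (p4 -> (p2 -> (p1 -> (p3 -> (p3 -> (p3 -> (p3 -> (p1 -> (p4 -> p4))))))))))))): 0.9 ≤ 1, so result = 1
(p1 -> (p2 -> (p3 -> (~p1 -> (p2 -> (p4 -> (p2 -> (p1 -> (p3 -> (p3 -> (p3 -> (p3 -> (p1 -> (p4 -> p4)))))))))))))): 0.99 ≤ 1, so result = 1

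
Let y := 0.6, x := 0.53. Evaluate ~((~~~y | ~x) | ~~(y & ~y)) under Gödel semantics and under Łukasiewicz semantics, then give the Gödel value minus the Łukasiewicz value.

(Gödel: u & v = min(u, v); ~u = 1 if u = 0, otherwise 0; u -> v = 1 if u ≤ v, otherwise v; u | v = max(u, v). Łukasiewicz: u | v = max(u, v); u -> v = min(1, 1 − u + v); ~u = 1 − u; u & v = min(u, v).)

Gödel evaluation:
  ~y: Gödel ¬ of 0.6 = 0 (operand ≠ 0)
  ~~y: Gödel ¬ of 0 = 1 (operand is 0)
  ~~~y: Gödel ¬ of 1 = 0 (operand ≠ 0)
  ~x: Gödel ¬ of 0.53 = 0 (operand ≠ 0)
  (~~~y | ~x) = max(0, 0) = 0
  ~y: Gödel ¬ of 0.6 = 0 (operand ≠ 0)
  (y & ~y) = min(0.6, 0) = 0
  ~(y & ~y): Gödel ¬ of 0 = 1 (operand is 0)
  ~~(y & ~y): Gödel ¬ of 1 = 0 (operand ≠ 0)
  ((~~~y | ~x) | ~~(y & ~y)) = max(0, 0) = 0
  ~((~~~y | ~x) | ~~(y & ~y)): Gödel ¬ of 0 = 1 (operand is 0)
  Gödel value = 1
Łukasiewicz evaluation:
  ~y: Łukasiewicz ¬ gives 1 − 0.6 = 0.4
  ~~y: Łukasiewicz ¬ gives 1 − 0.4 = 0.6
  ~~~y: Łukasiewicz ¬ gives 1 − 0.6 = 0.4
  ~x: Łukasiewicz ¬ gives 1 − 0.53 = 0.47
  (~~~y | ~x) = max(0.4, 0.47) = 0.47
  ~y: Łukasiewicz ¬ gives 1 − 0.6 = 0.4
  (y & ~y) = min(0.6, 0.4) = 0.4
  ~(y & ~y): Łukasiewicz ¬ gives 1 − 0.4 = 0.6
  ~~(y & ~y): Łukasiewicz ¬ gives 1 − 0.6 = 0.4
  ((~~~y | ~x) | ~~(y & ~y)) = max(0.47, 0.4) = 0.47
  ~((~~~y | ~x) | ~~(y & ~y)): Łukasiewicz ¬ gives 1 − 0.47 = 0.53
  Łukasiewicz value = 0.53
Difference: 1 − 0.53 = 0.47

0.47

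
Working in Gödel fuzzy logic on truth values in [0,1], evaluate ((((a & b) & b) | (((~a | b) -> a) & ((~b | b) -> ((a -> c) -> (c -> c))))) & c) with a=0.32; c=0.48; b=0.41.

(a & b) = min(0.32, 0.41) = 0.32
((a & b) & b) = min(0.32, 0.41) = 0.32
~a: Gödel ¬ of 0.32 = 0 (operand ≠ 0)
(~a | b) = max(0, 0.41) = 0.41
((~a | b) -> a): 0.41 > 0.32, so result = 0.32
~b: Gödel ¬ of 0.41 = 0 (operand ≠ 0)
(~b | b) = max(0, 0.41) = 0.41
(a -> c): 0.32 ≤ 0.48, so result = 1
(c -> c): 0.48 ≤ 0.48, so result = 1
((a -> c) -> (c -> c)): 1 ≤ 1, so result = 1
((~b | b) -> ((a -> c) -> (c -> c))): 0.41 ≤ 1, so result = 1
(((~a | b) -> a) & ((~b | b) -> ((a -> c) -> (c -> c)))) = min(0.32, 1) = 0.32
(((a & b) & b) | (((~a | b) -> a) & ((~b | b) -> ((a -> c) -> (c -> c))))) = max(0.32, 0.32) = 0.32
((((a & b) & b) | (((~a | b) -> a) & ((~b | b) -> ((a -> c) -> (c -> c))))) & c) = min(0.32, 0.48) = 0.32

0.32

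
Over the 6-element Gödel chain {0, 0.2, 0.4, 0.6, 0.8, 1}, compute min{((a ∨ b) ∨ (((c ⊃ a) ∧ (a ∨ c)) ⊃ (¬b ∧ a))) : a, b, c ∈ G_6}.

0.20

The minimum is attained at a = 0.2, b = 0.2, c = 0:
  (a ∨ b) = max(0.2, 0.2) = 0.2
  (c ⊃ a): 0 ≤ 0.2, so result = 1
  (a ∨ c) = max(0.2, 0) = 0.2
  ((c ⊃ a) ∧ (a ∨ c)) = min(1, 0.2) = 0.2
  ¬b: Gödel ¬ of 0.2 = 0 (operand ≠ 0)
  (¬b ∧ a) = min(0, 0.2) = 0
  (((c ⊃ a) ∧ (a ∨ c)) ⊃ (¬b ∧ a)): 0.2 > 0, so result = 0
  ((a ∨ b) ∨ (((c ⊃ a) ∧ (a ∨ c)) ⊃ (¬b ∧ a))) = max(0.2, 0) = 0.2
Checking all 216 assignments confirms none give a value below 0.20.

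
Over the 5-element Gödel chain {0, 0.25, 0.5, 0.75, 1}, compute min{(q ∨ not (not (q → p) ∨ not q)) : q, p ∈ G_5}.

0.00

The minimum is attained at q = 0, p = 0:
  (q → p): 0 ≤ 0, so result = 1
  not (q → p): Gödel ¬ of 1 = 0 (operand ≠ 0)
  not q: Gödel ¬ of 0 = 1 (operand is 0)
  (not (q → p) ∨ not q) = max(0, 1) = 1
  not (not (q → p) ∨ not q): Gödel ¬ of 1 = 0 (operand ≠ 0)
  (q ∨ not (not (q → p) ∨ not q)) = max(0, 0) = 0
Checking all 25 assignments confirms none give a value below 0.00.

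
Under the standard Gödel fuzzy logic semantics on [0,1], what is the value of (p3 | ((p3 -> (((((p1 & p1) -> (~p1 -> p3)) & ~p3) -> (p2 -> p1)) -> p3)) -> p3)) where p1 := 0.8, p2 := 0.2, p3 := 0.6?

(p1 & p1) = min(0.8, 0.8) = 0.8
~p1: Gödel ¬ of 0.8 = 0 (operand ≠ 0)
(~p1 -> p3): 0 ≤ 0.6, so result = 1
((p1 & p1) -> (~p1 -> p3)): 0.8 ≤ 1, so result = 1
~p3: Gödel ¬ of 0.6 = 0 (operand ≠ 0)
(((p1 & p1) -> (~p1 -> p3)) & ~p3) = min(1, 0) = 0
(p2 -> p1): 0.2 ≤ 0.8, so result = 1
((((p1 & p1) -> (~p1 -> p3)) & ~p3) -> (p2 -> p1)): 0 ≤ 1, so result = 1
(((((p1 & p1) -> (~p1 -> p3)) & ~p3) -> (p2 -> p1)) -> p3): 1 > 0.6, so result = 0.6
(p3 -> (((((p1 & p1) -> (~p1 -> p3)) & ~p3) -> (p2 -> p1)) -> p3)): 0.6 ≤ 0.6, so result = 1
((p3 -> (((((p1 & p1) -> (~p1 -> p3)) & ~p3) -> (p2 -> p1)) -> p3)) -> p3): 1 > 0.6, so result = 0.6
(p3 | ((p3 -> (((((p1 & p1) -> (~p1 -> p3)) & ~p3) -> (p2 -> p1)) -> p3)) -> p3)) = max(0.6, 0.6) = 0.6

0.60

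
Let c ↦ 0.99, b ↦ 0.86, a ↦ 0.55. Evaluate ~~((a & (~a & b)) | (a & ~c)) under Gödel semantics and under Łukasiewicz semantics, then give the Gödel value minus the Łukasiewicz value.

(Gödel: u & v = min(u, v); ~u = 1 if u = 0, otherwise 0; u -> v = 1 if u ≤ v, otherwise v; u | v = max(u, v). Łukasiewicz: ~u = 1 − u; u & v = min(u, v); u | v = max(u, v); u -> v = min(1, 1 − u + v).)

-0.45

Gödel evaluation:
  ~a: Gödel ¬ of 0.55 = 0 (operand ≠ 0)
  (~a & b) = min(0, 0.86) = 0
  (a & (~a & b)) = min(0.55, 0) = 0
  ~c: Gödel ¬ of 0.99 = 0 (operand ≠ 0)
  (a & ~c) = min(0.55, 0) = 0
  ((a & (~a & b)) | (a & ~c)) = max(0, 0) = 0
  ~((a & (~a & b)) | (a & ~c)): Gödel ¬ of 0 = 1 (operand is 0)
  ~~((a & (~a & b)) | (a & ~c)): Gödel ¬ of 1 = 0 (operand ≠ 0)
  Gödel value = 0
Łukasiewicz evaluation:
  ~a: Łukasiewicz ¬ gives 1 − 0.55 = 0.45
  (~a & b) = min(0.45, 0.86) = 0.45
  (a & (~a & b)) = min(0.55, 0.45) = 0.45
  ~c: Łukasiewicz ¬ gives 1 − 0.99 = 0.01
  (a & ~c) = min(0.55, 0.01) = 0.01
  ((a & (~a & b)) | (a & ~c)) = max(0.45, 0.01) = 0.45
  ~((a & (~a & b)) | (a & ~c)): Łukasiewicz ¬ gives 1 − 0.45 = 0.55
  ~~((a & (~a & b)) | (a & ~c)): Łukasiewicz ¬ gives 1 − 0.55 = 0.45
  Łukasiewicz value = 0.45
Difference: 0 − 0.45 = -0.45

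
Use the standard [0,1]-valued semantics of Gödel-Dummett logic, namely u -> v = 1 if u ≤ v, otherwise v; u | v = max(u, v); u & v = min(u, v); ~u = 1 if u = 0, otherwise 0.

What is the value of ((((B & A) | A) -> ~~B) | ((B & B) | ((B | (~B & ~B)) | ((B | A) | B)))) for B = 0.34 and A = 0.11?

1.00

(B & A) = min(0.34, 0.11) = 0.11
((B & A) | A) = max(0.11, 0.11) = 0.11
~B: Gödel ¬ of 0.34 = 0 (operand ≠ 0)
~~B: Gödel ¬ of 0 = 1 (operand is 0)
(((B & A) | A) -> ~~B): 0.11 ≤ 1, so result = 1
(B & B) = min(0.34, 0.34) = 0.34
~B: Gödel ¬ of 0.34 = 0 (operand ≠ 0)
~B: Gödel ¬ of 0.34 = 0 (operand ≠ 0)
(~B & ~B) = min(0, 0) = 0
(B | (~B & ~B)) = max(0.34, 0) = 0.34
(B | A) = max(0.34, 0.11) = 0.34
((B | A) | B) = max(0.34, 0.34) = 0.34
((B | (~B & ~B)) | ((B | A) | B)) = max(0.34, 0.34) = 0.34
((B & B) | ((B | (~B & ~B)) | ((B | A) | B))) = max(0.34, 0.34) = 0.34
((((B & A) | A) -> ~~B) | ((B & B) | ((B | (~B & ~B)) | ((B | A) | B)))) = max(1, 0.34) = 1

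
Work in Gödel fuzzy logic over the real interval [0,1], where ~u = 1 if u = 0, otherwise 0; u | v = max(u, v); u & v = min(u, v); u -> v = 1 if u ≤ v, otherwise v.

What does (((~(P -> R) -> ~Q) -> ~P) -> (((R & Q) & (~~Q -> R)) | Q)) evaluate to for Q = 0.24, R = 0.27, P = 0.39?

(P -> R): 0.39 > 0.27, so result = 0.27
~(P -> R): Gödel ¬ of 0.27 = 0 (operand ≠ 0)
~Q: Gödel ¬ of 0.24 = 0 (operand ≠ 0)
(~(P -> R) -> ~Q): 0 ≤ 0, so result = 1
~P: Gödel ¬ of 0.39 = 0 (operand ≠ 0)
((~(P -> R) -> ~Q) -> ~P): 1 > 0, so result = 0
(R & Q) = min(0.27, 0.24) = 0.24
~Q: Gödel ¬ of 0.24 = 0 (operand ≠ 0)
~~Q: Gödel ¬ of 0 = 1 (operand is 0)
(~~Q -> R): 1 > 0.27, so result = 0.27
((R & Q) & (~~Q -> R)) = min(0.24, 0.27) = 0.24
(((R & Q) & (~~Q -> R)) | Q) = max(0.24, 0.24) = 0.24
(((~(P -> R) -> ~Q) -> ~P) -> (((R & Q) & (~~Q -> R)) | Q)): 0 ≤ 0.24, so result = 1

1.00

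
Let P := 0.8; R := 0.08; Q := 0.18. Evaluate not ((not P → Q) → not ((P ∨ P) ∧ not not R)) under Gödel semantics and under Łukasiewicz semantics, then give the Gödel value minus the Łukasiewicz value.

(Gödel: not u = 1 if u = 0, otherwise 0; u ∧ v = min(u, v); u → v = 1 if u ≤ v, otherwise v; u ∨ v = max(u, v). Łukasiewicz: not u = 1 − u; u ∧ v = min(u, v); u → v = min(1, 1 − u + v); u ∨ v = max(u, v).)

Gödel evaluation:
  not P: Gödel ¬ of 0.8 = 0 (operand ≠ 0)
  (not P → Q): 0 ≤ 0.18, so result = 1
  (P ∨ P) = max(0.8, 0.8) = 0.8
  not R: Gödel ¬ of 0.08 = 0 (operand ≠ 0)
  not not R: Gödel ¬ of 0 = 1 (operand is 0)
  ((P ∨ P) ∧ not not R) = min(0.8, 1) = 0.8
  not ((P ∨ P) ∧ not not R): Gödel ¬ of 0.8 = 0 (operand ≠ 0)
  ((not P → Q) → not ((P ∨ P) ∧ not not R)): 1 > 0, so result = 0
  not ((not P → Q) → not ((P ∨ P) ∧ not not R)): Gödel ¬ of 0 = 1 (operand is 0)
  Gödel value = 1
Łukasiewicz evaluation:
  not P: Łukasiewicz ¬ gives 1 − 0.8 = 0.2
  (not P → Q): min(1, 1 − 0.2 + 0.18) = 0.98
  (P ∨ P) = max(0.8, 0.8) = 0.8
  not R: Łukasiewicz ¬ gives 1 − 0.08 = 0.92
  not not R: Łukasiewicz ¬ gives 1 − 0.92 = 0.08
  ((P ∨ P) ∧ not not R) = min(0.8, 0.08) = 0.08
  not ((P ∨ P) ∧ not not R): Łukasiewicz ¬ gives 1 − 0.08 = 0.92
  ((not P → Q) → not ((P ∨ P) ∧ not not R)): min(1, 1 − 0.98 + 0.92) = 0.94
  not ((not P → Q) → not ((P ∨ P) ∧ not not R)): Łukasiewicz ¬ gives 1 − 0.94 = 0.06
  Łukasiewicz value = 0.06
Difference: 1 − 0.06 = 0.94

0.94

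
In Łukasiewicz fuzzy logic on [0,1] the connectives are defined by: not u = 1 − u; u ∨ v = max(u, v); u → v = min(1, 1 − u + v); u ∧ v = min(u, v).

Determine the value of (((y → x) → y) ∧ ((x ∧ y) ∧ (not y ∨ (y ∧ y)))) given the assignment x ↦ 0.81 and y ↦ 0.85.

(y → x): min(1, 1 − 0.85 + 0.81) = 0.96
((y → x) → y): min(1, 1 − 0.96 + 0.85) = 0.89
(x ∧ y) = min(0.81, 0.85) = 0.81
not y: Łukasiewicz ¬ gives 1 − 0.85 = 0.15
(y ∧ y) = min(0.85, 0.85) = 0.85
(not y ∨ (y ∧ y)) = max(0.15, 0.85) = 0.85
((x ∧ y) ∧ (not y ∨ (y ∧ y))) = min(0.81, 0.85) = 0.81
(((y → x) → y) ∧ ((x ∧ y) ∧ (not y ∨ (y ∧ y)))) = min(0.89, 0.81) = 0.81

0.81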